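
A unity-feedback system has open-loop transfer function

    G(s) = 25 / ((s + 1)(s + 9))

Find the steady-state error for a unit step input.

G(s) has no poles at the origin.
This is a Type 0 system. Kp = lim_{s→0} G(s) = 25/9.
e_ss = 1/(1 + Kp) = 1/(1 + 25/9) = 9/34 ≈ 0.2647.

e_ss = 0.2647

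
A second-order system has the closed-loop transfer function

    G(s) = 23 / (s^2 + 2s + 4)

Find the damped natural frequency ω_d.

Comparing s^2 + 2s + 4 to s^2 + 2ζωₙs + ωₙ²: ωₙ = 2 rad/s and ζ = 2/(2·2) = 0.5.
ζωₙ = 2/2 = 1, so ω_d = ωₙ√(1−ζ²) = √(ωₙ² − (ζωₙ)²) = √(4 − 1²) = √3 ≈ 1.732 rad/s.

ω_d ≈ 1.732 rad/s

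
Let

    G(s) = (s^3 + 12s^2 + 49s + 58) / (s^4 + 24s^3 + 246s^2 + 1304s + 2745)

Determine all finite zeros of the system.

s = -5 + 2j, -5 - 2j, -2

Set the numerator to zero: s^3 + 12s^2 + 49s + 58 = 0.
Factoring: (s^2 + 10s + 29)(s + 2) = 0.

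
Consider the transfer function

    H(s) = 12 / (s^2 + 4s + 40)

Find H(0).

H(0) = 3/10 ≈ 0.3000

Set s = 0: H(0) = (12) / (40) = 3/10.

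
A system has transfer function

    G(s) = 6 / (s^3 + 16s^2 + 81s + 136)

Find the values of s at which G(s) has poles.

s = -4 ± j, -8

The poles are the roots of the denominator s^3 + 16s^2 + 81s + 136 = 0.
Trying s = -8: the polynomial evaluates to 0, so (s + 8) is a factor.
Dividing out leaves s^2 + 8s + 17 = 0.
The quadratic formula then gives s = -4 ± 1j.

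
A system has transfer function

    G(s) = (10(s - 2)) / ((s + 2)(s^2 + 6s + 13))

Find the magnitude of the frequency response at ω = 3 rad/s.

|G(j3)| ≈ 0.5423

Substitute s = j3: numerator = -20 + j30, denominator = -46 + j48.
|G(j3)| = |-20 + j30| / |-46 + j48| = 36.056 / 66.483 ≈ 0.5423.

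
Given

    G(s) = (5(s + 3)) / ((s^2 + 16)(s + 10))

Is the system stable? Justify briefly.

marginally stable

The poles can be read from the denominator factors: s = 4j, -4j, -10.
Since the simple pole(s) at s = ±4j lie on the jω-axis with none in the right half-plane, the system is marginally stable.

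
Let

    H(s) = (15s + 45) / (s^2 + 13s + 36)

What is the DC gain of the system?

H(0) = 5/4 ≈ 1.250

Set s = 0: H(0) = (45) / (36) = 5/4.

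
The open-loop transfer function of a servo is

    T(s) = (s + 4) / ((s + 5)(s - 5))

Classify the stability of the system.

unstable

The poles can be read from the denominator factors: s = -5, 5.
Since the pole(s) at s = 5 lie in the right half-plane, the system is unstable.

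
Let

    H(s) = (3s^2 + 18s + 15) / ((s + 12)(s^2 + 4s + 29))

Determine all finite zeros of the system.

Set the numerator to zero: 3s^2 + 18s + 15 = 0, i.e. 3·(s^2 + 6s + 5) = 0.
Factoring: (s + 5)(s + 1) = 0.

s = -5, -1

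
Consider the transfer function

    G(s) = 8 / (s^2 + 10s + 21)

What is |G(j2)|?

|G(j2)| ≈ 0.3048

Substitute s = j2: numerator = 8, denominator = 17 + j20.
|G(j2)| = |8| / |17 + j20| = 8 / 26.249 ≈ 0.3048.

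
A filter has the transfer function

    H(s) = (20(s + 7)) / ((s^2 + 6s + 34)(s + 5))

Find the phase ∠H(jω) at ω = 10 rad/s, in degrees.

∠H(j10) ≈ -146.2°

At s = j10: numerator = 140 + j200, denominator = -930 - j360.
∠H = ∠num − ∠den = 55.008° − (-158.84°) = 213.8°, which wraps to -146.2°.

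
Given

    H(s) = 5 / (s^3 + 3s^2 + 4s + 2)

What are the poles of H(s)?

s = -1 ± j, -1

The poles are the roots of the denominator s^3 + 3s^2 + 4s + 2 = 0.
Trying s = -1: the polynomial evaluates to 0, so (s + 1) is a factor.
Dividing out leaves s^2 + 2s + 2 = 0.
The quadratic formula then gives s = -1 ± 1j.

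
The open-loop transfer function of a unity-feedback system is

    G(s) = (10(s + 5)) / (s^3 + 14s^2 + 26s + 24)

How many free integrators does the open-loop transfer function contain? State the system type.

Type 0

The denominator has no factor of s at the origin — no free integrator — so this is a Type 0 system.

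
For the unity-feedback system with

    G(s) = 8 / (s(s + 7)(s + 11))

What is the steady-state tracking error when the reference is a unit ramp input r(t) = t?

G(s) has one pole at the origin.
This is a Type 1 system. Kv = lim_{s→0} s·G(s) = 8/77.
e_ss = 1/Kv = 1/(8/77) = 77/8 ≈ 9.625.

e_ss = 9.625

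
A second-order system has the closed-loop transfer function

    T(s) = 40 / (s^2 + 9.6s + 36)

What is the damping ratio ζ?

Compare the denominator to the standard form s^2 + 2ζωₙs + ωₙ².
ωₙ² = 36, so ωₙ = 6 rad/s.
2ζωₙ = 9.6, so ζ = 9.6/(2·6) = 0.8.
With ζ = 0.8 the response is underdamped.

ζ = 0.8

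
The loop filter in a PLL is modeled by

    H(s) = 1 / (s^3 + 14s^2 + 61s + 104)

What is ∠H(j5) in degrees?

At s = j5: numerator = 1, denominator = -246 + j180.
∠H = ∠num − ∠den = 0° − (143.81°) = -143.8°.

∠H(j5) ≈ -143.8°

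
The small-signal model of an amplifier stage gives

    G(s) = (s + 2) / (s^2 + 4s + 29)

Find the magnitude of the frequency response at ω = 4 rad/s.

Substitute s = j4: numerator = 2 + j4, denominator = 13 + j16.
|G(j4)| = |2 + j4| / |13 + j16| = 4.4721 / 20.616 ≈ 0.2169.

|G(j4)| ≈ 0.2169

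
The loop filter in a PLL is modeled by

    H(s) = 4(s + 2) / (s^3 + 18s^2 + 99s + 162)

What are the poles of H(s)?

The poles are the roots of the denominator s^3 + 18s^2 + 99s + 162 = 0.
Trying s = -6: the polynomial evaluates to 0, so (s + 6) is a factor.
Dividing out leaves s^2 + 12s + 27 = 0.
Factoring the quadratic: (s + 9)(s + 3) = 0.

s = -6, -9, -3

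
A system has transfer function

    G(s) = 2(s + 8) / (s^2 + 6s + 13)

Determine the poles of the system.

s = -3 ± 2j

The poles are the roots of the denominator s^2 + 6s + 13 = 0.
Using the quadratic formula: s = (-6 ± √(-16))/2 = -3 ± 2j.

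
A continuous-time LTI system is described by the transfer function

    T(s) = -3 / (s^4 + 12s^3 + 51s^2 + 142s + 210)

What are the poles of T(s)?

The poles are the roots of the denominator s^4 + 12s^3 + 51s^2 + 142s + 210 = 0.
Trying s = -7: the polynomial evaluates to 0, so (s + 7) is a factor.
Dividing out leaves s^3 + 5s^2 + 16s + 30 = 0.
This factors further as (s^2 + 2s + 10)(s + 3) = 0.

s = -7, -1 + 3j, -1 - 3j, -3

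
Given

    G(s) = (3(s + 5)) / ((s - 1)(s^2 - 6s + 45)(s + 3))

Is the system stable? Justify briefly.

The poles can be read from the denominator factors: s = 1, 3 + 6j, 3 - 6j, -3.
Since the pole(s) at s = 1, 3 ± 6j lie in the right half-plane, the system is unstable.

unstable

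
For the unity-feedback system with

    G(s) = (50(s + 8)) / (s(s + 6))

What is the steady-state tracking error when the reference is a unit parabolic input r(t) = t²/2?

e_ss = ∞

G(s) has one pole at the origin.
This is a Type 1 system; Ka = lim_{s→0} s^2·G(s) = 0, so the steady-state error for a parabola input is infinite.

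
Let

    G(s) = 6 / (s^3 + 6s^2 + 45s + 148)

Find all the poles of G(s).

The poles are the roots of the denominator s^3 + 6s^2 + 45s + 148 = 0.
Trying s = -4: the polynomial evaluates to 0, so (s + 4) is a factor.
Dividing out leaves s^2 + 2s + 37 = 0.
The quadratic formula then gives s = -1 ± 6j.

s = -1 ± 6j, -4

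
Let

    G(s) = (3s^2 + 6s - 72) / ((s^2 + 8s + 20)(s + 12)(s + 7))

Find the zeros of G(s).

s = 4, -6

Set the numerator to zero: 3s^2 + 6s - 72 = 0, i.e. 3·(s^2 + 2s - 24) = 0.
Factoring: (s - 4)(s + 6) = 0.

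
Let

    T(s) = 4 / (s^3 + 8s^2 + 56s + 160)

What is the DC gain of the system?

Set s = 0: T(0) = (4) / (160) = 1/40.

T(0) = 1/40 ≈ 0.02500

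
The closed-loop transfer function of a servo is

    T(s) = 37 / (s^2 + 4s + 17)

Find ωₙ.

ωₙ ≈ 4.123 rad/s

Compare the denominator to the standard form s^2 + 2ζωₙs + ωₙ².
ωₙ² = 17, so ωₙ = √17 ≈ 4.123 rad/s.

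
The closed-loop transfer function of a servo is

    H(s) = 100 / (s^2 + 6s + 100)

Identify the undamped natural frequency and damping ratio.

ωₙ = 10 rad/s, ζ = 0.3

Compare the denominator to the standard form s^2 + 2ζωₙs + ωₙ².
ωₙ² = 100, so ωₙ = 10 rad/s.
2ζωₙ = 6, so ζ = 6/(2·10) = 0.3.
With ζ = 0.3 the response is underdamped.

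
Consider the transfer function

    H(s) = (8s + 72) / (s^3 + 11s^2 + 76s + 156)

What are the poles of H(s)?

The poles are the roots of the denominator s^3 + 11s^2 + 76s + 156 = 0.
Trying s = -3: the polynomial evaluates to 0, so (s + 3) is a factor.
Dividing out leaves s^2 + 8s + 52 = 0.
The quadratic formula then gives s = -4 ± 6j.

s = -4 + 6j, -4 - 6j, -3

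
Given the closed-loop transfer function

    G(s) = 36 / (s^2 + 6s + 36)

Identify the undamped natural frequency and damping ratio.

ωₙ = 6 rad/s, ζ = 0.5

Compare the denominator to the standard form s^2 + 2ζωₙs + ωₙ².
ωₙ² = 36, so ωₙ = 6 rad/s.
2ζωₙ = 6, so ζ = 6/(2·6) = 0.5.
With ζ = 0.5 the response is underdamped.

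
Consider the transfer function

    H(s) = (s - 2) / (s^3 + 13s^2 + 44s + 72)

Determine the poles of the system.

The poles are the roots of the denominator s^3 + 13s^2 + 44s + 72 = 0.
Trying s = -9: the polynomial evaluates to 0, so (s + 9) is a factor.
Dividing out leaves s^2 + 4s + 8 = 0.
The quadratic formula then gives s = -2 ± 2j.

s = -2 ± 2j, -9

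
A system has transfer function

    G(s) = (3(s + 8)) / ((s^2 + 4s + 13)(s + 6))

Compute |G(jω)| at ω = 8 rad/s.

|G(j8)| ≈ 0.05637

Substitute s = j8: numerator = 24 + j24, denominator = -562 - j216.
|G(j8)| = |24 + j24| / |-562 - j216| = 33.941 / 602.08 ≈ 0.05637.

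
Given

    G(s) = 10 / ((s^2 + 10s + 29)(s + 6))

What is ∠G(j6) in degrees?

∠G(j6) ≈ -141.7°

At s = j6: numerator = 10, denominator = -402 + j318.
∠G = ∠num − ∠den = 0° − (141.65°) = -141.7°.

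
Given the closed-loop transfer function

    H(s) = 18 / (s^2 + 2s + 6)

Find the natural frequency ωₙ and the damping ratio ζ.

Compare the denominator to the standard form s^2 + 2ζωₙs + ωₙ².
ωₙ² = 6, so ωₙ = √6 ≈ 2.449 rad/s.
2ζωₙ = 2, so ζ = 2/(2·√6) ≈ 0.4082.

ωₙ ≈ 2.449 rad/s, ζ ≈ 0.4082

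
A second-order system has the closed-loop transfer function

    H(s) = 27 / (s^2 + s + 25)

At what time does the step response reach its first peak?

t_p ≈ 0.6315 s

Comparing s^2 + s + 25 to s^2 + 2ζωₙs + ωₙ²: ωₙ = 5 rad/s and ζ = 1/(2·5) = 0.1.
ζωₙ = 1/2 = 0.5, so ω_d = ωₙ√(1−ζ²) = √(ωₙ² − (ζωₙ)²) = √(25 − 0.5²) = √24.75 ≈ 4.975 rad/s.
t_p = π/ω_d = π/4.975 ≈ 0.6315 s.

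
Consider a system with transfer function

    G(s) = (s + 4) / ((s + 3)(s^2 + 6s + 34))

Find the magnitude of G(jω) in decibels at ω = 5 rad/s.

Substitute s = j5: numerator = 4 + j5, denominator = -123 + j135.
|G(j5)| = |4 + j5| / |-123 + j135| = 6.4031 / 182.63 ≈ 0.03506.
In decibels: 20·log₁₀(0.03506) ≈ -29.1 dB.

|G(j5)|_dB ≈ -29.1 dB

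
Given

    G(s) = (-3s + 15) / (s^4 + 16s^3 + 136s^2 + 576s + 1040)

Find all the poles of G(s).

The poles are the roots of the denominator s^4 + 16s^3 + 136s^2 + 576s + 1040 = 0.
No real roots exist; factor into two real quadratics: (s^2 + 8s + 52)(s^2 + 8s + 20) = 0.
Each quadratic gives a conjugate pair via the quadratic formula.

s = -4 ± 6j, -4 ± 2j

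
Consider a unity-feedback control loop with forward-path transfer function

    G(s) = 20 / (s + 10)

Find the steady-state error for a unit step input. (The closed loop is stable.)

e_ss = 0.3333

G(s) has no poles at the origin.
This is a Type 0 system. Kp = lim_{s→0} G(s) = 20/10 = 2.
e_ss = 1/(1 + Kp) = 1/(1 + 2) = 1/3 ≈ 0.3333.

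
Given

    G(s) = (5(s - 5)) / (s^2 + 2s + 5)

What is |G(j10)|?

Substitute s = j10: numerator = -25 + j50, denominator = -95 + j20.
|G(j10)| = |-25 + j50| / |-95 + j20| = 55.902 / 97.082 ≈ 0.5758.

|G(j10)| ≈ 0.5758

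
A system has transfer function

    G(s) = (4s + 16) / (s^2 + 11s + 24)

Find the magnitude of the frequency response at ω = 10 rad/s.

|G(j10)| ≈ 0.3222

Substitute s = j10: numerator = 16 + j40, denominator = -76 + j110.
|G(j10)| = |16 + j40| / |-76 + j110| = 43.081 / 133.70 ≈ 0.3222.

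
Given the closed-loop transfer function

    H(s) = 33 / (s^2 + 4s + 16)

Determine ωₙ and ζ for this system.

ωₙ = 4 rad/s, ζ = 0.5

Compare the denominator to the standard form s^2 + 2ζωₙs + ωₙ².
ωₙ² = 16, so ωₙ = 4 rad/s.
2ζωₙ = 4, so ζ = 4/(2·4) = 0.5.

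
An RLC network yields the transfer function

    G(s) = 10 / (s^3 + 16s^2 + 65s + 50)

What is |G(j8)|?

|G(j8)| ≈ 0.01027

Substitute s = j8: numerator = 10, denominator = -974 + j8.
|G(j8)| = |10| / |-974 + j8| = 10 / 974.03 ≈ 0.01027.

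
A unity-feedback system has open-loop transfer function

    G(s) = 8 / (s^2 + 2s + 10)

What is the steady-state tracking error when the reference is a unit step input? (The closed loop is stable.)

G(s) has no poles at the origin.
This is a Type 0 system. Kp = lim_{s→0} G(s) = 8/10 = 4/5.
e_ss = 1/(1 + Kp) = 1/(1 + 4/5) = 5/9 ≈ 0.5556.

e_ss = 0.5556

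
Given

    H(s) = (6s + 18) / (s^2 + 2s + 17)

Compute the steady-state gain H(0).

H(0) = 18/17 ≈ 1.059

Set s = 0: H(0) = (18) / (17) = 18/17.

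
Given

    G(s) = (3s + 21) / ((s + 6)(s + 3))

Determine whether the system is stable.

stable

The poles can be read from the denominator factors: s = -6, -3.
Since all poles lie strictly in the left half-plane, the system is stable.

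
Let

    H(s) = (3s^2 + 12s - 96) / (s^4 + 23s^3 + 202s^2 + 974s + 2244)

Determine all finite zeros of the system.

Set the numerator to zero: 3s^2 + 12s - 96 = 0, i.e. 3·(s^2 + 4s - 32) = 0.
Factoring: (s - 4)(s + 8) = 0.

s = 4, -8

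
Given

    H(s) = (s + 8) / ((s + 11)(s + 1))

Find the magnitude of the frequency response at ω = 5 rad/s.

Substitute s = j5: numerator = 8 + j5, denominator = -14 + j60.
|H(j5)| = |8 + j5| / |-14 + j60| = 9.4340 / 61.612 ≈ 0.1531.

|H(j5)| ≈ 0.1531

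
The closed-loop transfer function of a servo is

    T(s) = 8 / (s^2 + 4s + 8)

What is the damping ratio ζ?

Compare the denominator to the standard form s^2 + 2ζωₙs + ωₙ².
ωₙ² = 8, so ωₙ = √8 ≈ 2.828 rad/s.
2ζωₙ = 4, so ζ = 4/(2·√8) ≈ 0.7071.

ζ ≈ 0.7071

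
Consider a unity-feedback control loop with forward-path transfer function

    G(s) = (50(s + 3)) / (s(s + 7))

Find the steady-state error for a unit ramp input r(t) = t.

e_ss = 0.04667

G(s) has one pole at the origin.
This is a Type 1 system. Kv = lim_{s→0} s·G(s) = 150/7.
e_ss = 1/Kv = 1/(150/7) = 7/150 ≈ 0.04667.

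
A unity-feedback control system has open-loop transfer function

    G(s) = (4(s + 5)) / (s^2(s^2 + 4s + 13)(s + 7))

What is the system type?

The denominator has 2 factors of s at the origin (free integrators), so this is a Type 2 system.

Type 2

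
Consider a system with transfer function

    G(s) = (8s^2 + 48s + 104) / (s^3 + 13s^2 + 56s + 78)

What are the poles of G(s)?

s = -5 + j, -5 - j, -3

The poles are the roots of the denominator s^3 + 13s^2 + 56s + 78 = 0.
Trying s = -3: the polynomial evaluates to 0, so (s + 3) is a factor.
Dividing out leaves s^2 + 10s + 26 = 0.
The quadratic formula then gives s = -5 ± 1j.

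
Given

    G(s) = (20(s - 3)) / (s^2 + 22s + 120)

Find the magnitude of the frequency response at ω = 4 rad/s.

Substitute s = j4: numerator = -60 + j80, denominator = 104 + j88.
|G(j4)| = |-60 + j80| / |104 + j88| = 100 / 136.24 ≈ 0.7340.

|G(j4)| ≈ 0.7340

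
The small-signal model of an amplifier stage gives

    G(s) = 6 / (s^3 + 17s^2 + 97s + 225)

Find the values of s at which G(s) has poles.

s = -4 + 3j, -4 - 3j, -9

The poles are the roots of the denominator s^3 + 17s^2 + 97s + 225 = 0.
Trying s = -9: the polynomial evaluates to 0, so (s + 9) is a factor.
Dividing out leaves s^2 + 8s + 25 = 0.
The quadratic formula then gives s = -4 ± 3j.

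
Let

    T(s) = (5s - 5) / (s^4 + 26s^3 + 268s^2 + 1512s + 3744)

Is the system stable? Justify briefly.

stable

The denominator s^4 + 26s^3 + 268s^2 + 1512s + 3744 factors as (s + 12)(s + 6)(s^2 + 8s + 52), giving poles at s = -12, -6, -4 ± 6j.
Since all poles lie strictly in the left half-plane, the system is stable.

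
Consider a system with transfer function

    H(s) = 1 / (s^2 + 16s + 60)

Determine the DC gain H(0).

H(0) = 1/60 ≈ 0.01667

Set s = 0: H(0) = (1) / (60) = 1/60.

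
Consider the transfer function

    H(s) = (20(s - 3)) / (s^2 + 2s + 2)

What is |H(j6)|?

Substitute s = j6: numerator = -60 + j120, denominator = -34 + j12.
|H(j6)| = |-60 + j120| / |-34 + j12| = 134.16 / 36.056 ≈ 3.721.

|H(j6)| ≈ 3.721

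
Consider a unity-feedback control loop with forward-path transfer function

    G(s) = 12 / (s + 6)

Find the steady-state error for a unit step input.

e_ss = 0.3333

G(s) has no poles at the origin.
This is a Type 0 system. Kp = lim_{s→0} G(s) = 12/6 = 2.
e_ss = 1/(1 + Kp) = 1/(1 + 2) = 1/3 ≈ 0.3333.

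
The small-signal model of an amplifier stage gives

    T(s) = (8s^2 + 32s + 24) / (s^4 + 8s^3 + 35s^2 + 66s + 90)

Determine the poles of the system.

s = -3 ± 3j, -1 ± 2j

The poles are the roots of the denominator s^4 + 8s^3 + 35s^2 + 66s + 90 = 0.
No real roots exist; factor into two real quadratics: (s^2 + 6s + 18)(s^2 + 2s + 5) = 0.
Each quadratic gives a conjugate pair via the quadratic formula.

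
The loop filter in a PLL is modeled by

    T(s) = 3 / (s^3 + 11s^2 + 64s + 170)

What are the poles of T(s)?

The poles are the roots of the denominator s^3 + 11s^2 + 64s + 170 = 0.
Trying s = -5: the polynomial evaluates to 0, so (s + 5) is a factor.
Dividing out leaves s^2 + 6s + 34 = 0.
The quadratic formula then gives s = -3 ± 5j.

s = -3 + 5j, -3 - 5j, -5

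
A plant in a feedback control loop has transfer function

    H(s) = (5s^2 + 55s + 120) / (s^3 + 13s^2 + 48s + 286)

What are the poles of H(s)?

The poles are the roots of the denominator s^3 + 13s^2 + 48s + 286 = 0.
Trying s = -11: the polynomial evaluates to 0, so (s + 11) is a factor.
Dividing out leaves s^2 + 2s + 26 = 0.
The quadratic formula then gives s = -1 ± 5j.

s = -11, -1 + 5j, -1 - 5j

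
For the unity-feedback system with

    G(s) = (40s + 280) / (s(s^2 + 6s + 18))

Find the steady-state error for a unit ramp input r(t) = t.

e_ss = 0.06429

G(s) has one pole at the origin.
This is a Type 1 system. Kv = lim_{s→0} s·G(s) = 280/18 = 140/9.
e_ss = 1/Kv = 1/(140/9) = 9/140 ≈ 0.06429.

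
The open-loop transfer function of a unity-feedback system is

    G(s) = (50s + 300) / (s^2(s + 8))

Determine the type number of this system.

Type 2

The denominator has 2 factors of s at the origin (free integrators), so this is a Type 2 system.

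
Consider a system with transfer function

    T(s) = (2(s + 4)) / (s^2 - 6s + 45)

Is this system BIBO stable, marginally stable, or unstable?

The poles can be read from the denominator factors: s = 3 + 6j, 3 - 6j.
Since the pole(s) at s = 3 ± 6j lie in the right half-plane, the system is unstable.

unstable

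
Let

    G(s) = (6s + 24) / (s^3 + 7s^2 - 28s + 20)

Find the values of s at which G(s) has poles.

The poles are the roots of the denominator s^3 + 7s^2 - 28s + 20 = 0.
Trying s = 1: the polynomial evaluates to 0, so (s - 1) is a factor.
Dividing out leaves s^2 + 8s - 20 = 0.
Factoring the quadratic: (s + 10)(s - 2) = 0.

s = 1, -10, 2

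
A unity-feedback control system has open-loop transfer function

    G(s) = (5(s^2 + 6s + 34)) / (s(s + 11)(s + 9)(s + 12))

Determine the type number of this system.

Type 1

The denominator has 1 factor of s at the origin (free integrator), so this is a Type 1 system.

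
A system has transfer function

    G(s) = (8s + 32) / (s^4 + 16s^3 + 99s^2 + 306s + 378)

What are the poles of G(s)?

s = -3 ± 3j, -3, -7

The poles are the roots of the denominator s^4 + 16s^3 + 99s^2 + 306s + 378 = 0.
Trying s = -3: the polynomial evaluates to 0, so (s + 3) is a factor.
Dividing out leaves s^3 + 13s^2 + 60s + 126 = 0.
This factors further as (s^2 + 6s + 18)(s + 7) = 0.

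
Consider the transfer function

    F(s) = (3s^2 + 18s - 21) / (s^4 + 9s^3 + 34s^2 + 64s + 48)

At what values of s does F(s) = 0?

s = 1, -7

Set the numerator to zero: 3s^2 + 18s - 21 = 0, i.e. 3·(s^2 + 6s - 7) = 0.
Factoring: (s - 1)(s + 7) = 0.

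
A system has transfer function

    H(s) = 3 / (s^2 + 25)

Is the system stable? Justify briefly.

marginally stable

The denominator s^2 + 25 factors as (s^2 + 25), giving poles at s = ±5j.
Since the simple pole(s) at s = 5j, -5j lie on the jω-axis with none in the right half-plane, the system is marginally stable.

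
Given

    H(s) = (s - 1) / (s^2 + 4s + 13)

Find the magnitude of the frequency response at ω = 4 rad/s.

|H(j4)| ≈ 0.2533

Substitute s = j4: numerator = -1 + j4, denominator = -3 + j16.
|H(j4)| = |-1 + j4| / |-3 + j16| = 4.1231 / 16.279 ≈ 0.2533.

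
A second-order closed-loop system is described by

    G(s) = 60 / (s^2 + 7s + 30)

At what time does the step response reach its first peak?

Comparing s^2 + 7s + 30 to s^2 + 2ζωₙs + ωₙ²: ωₙ = √30 ≈ 5.477 rad/s and ζ = 7/(2·√30) ≈ 0.6390.
ζωₙ = 7/2 = 3.5, so ω_d = ωₙ√(1−ζ²) = √(ωₙ² − (ζωₙ)²) = √(30 − 3.5²) = √17.75 ≈ 4.213 rad/s.
t_p = π/ω_d = π/4.213 ≈ 0.7457 s.

t_p ≈ 0.7457 s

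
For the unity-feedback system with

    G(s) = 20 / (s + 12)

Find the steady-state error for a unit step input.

e_ss = 0.3750

G(s) has no poles at the origin.
This is a Type 0 system. Kp = lim_{s→0} G(s) = 20/12 = 5/3.
e_ss = 1/(1 + Kp) = 1/(1 + 5/3) = 3/8 ≈ 0.3750.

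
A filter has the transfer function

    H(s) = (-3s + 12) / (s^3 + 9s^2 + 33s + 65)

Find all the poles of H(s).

s = -2 + 3j, -2 - 3j, -5

The poles are the roots of the denominator s^3 + 9s^2 + 33s + 65 = 0.
Trying s = -5: the polynomial evaluates to 0, so (s + 5) is a factor.
Dividing out leaves s^2 + 4s + 13 = 0.
The quadratic formula then gives s = -2 ± 3j.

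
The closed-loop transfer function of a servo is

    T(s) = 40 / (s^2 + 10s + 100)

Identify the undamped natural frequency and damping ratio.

ωₙ = 10 rad/s, ζ = 0.5

Compare the denominator to the standard form s^2 + 2ζωₙs + ωₙ².
ωₙ² = 100, so ωₙ = 10 rad/s.
2ζωₙ = 10, so ζ = 10/(2·10) = 0.5.
With ζ = 0.5 the response is underdamped.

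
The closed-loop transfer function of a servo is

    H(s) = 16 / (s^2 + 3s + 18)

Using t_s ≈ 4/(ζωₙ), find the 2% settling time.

Comparing s^2 + 3s + 18 to s^2 + 2ζωₙs + ωₙ²: ωₙ = √18 ≈ 4.243 rad/s and ζ = 3/(2·√18) ≈ 0.3536.
ζωₙ = 3/2 = 1.5, so t_s ≈ 4/(ζωₙ) = 4/1.5 ≈ 2.667 s.

t_s ≈ 2.667 s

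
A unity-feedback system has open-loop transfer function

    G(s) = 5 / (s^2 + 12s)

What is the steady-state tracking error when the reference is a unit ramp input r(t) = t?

G(s) has one pole at the origin.
This is a Type 1 system. Kv = lim_{s→0} s·G(s) = 5/12.
e_ss = 1/Kv = 1/(5/12) = 12/5 ≈ 2.400.

e_ss = 2.400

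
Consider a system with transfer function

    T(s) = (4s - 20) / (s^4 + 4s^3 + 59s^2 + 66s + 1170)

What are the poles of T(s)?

s = 1 ± 5j, -3 ± 6j

The poles are the roots of the denominator s^4 + 4s^3 + 59s^2 + 66s + 1170 = 0.
No real roots exist; factor into two real quadratics: (s^2 - 2s + 26)(s^2 + 6s + 45) = 0.
Each quadratic gives a conjugate pair via the quadratic formula.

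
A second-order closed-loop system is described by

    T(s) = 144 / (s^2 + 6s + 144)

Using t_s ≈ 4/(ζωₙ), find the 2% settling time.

Comparing s^2 + 6s + 144 to s^2 + 2ζωₙs + ωₙ²: ωₙ = 12 rad/s and ζ = 6/(2·12) = 0.25.
ζωₙ = 6/2 = 3, so t_s ≈ 4/(ζωₙ) = 4/3 ≈ 1.333 s.

t_s ≈ 1.333 s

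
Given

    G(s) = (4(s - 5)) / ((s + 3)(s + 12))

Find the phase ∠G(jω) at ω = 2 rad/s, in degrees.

∠G(j2) ≈ 115.0°

At s = j2: numerator = -20 + j8, denominator = 32 + j30.
∠G = ∠num − ∠den = 158.20° − (43.152°) = 115.0°.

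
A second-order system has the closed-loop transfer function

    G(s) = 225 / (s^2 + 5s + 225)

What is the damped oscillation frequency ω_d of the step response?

Comparing s^2 + 5s + 225 to s^2 + 2ζωₙs + ωₙ²: ωₙ = 15 rad/s and ζ = 5/(2·15) ≈ 0.1667.
ζωₙ = 5/2 = 2.5, so ω_d = ωₙ√(1−ζ²) = √(ωₙ² − (ζωₙ)²) = √(225 − 2.5²) = √218.75 ≈ 14.79 rad/s.

ω_d ≈ 14.79 rad/s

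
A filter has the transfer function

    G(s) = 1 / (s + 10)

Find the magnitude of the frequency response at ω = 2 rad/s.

|G(j2)| ≈ 0.09806

Substitute s = j2: numerator = 1, denominator = 10 + j2.
|G(j2)| = |1| / |10 + j2| = 1 / 10.198 ≈ 0.09806.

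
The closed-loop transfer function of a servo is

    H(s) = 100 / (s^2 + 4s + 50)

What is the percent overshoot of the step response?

%OS ≈ 39.6%

Comparing s^2 + 4s + 50 to s^2 + 2ζωₙs + ωₙ²: ωₙ = √50 ≈ 7.071 rad/s and ζ = 4/(2·√50) ≈ 0.2828.
%OS = 100·exp(−πζ/√(1−ζ²)) = 100·exp(−π·0.2828/√(1−0.2828²)) ≈ 39.6%.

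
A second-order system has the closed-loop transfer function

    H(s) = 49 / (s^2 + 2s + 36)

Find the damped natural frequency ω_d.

ω_d ≈ 5.916 rad/s

Comparing s^2 + 2s + 36 to s^2 + 2ζωₙs + ωₙ²: ωₙ = 6 rad/s and ζ = 2/(2·6) ≈ 0.1667.
ζωₙ = 2/2 = 1, so ω_d = ωₙ√(1−ζ²) = √(ωₙ² − (ζωₙ)²) = √(36 − 1²) = √35 ≈ 5.916 rad/s.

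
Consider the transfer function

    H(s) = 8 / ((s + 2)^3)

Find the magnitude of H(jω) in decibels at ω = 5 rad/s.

|H(j5)|_dB ≈ -25.8 dB

Substitute s = j5: numerator = 8, denominator = -142 - j65.
|H(j5)| = |8| / |-142 - j65| = 8 / 156.17 ≈ 0.05123.
In decibels: 20·log₁₀(0.05123) ≈ -25.8 dB.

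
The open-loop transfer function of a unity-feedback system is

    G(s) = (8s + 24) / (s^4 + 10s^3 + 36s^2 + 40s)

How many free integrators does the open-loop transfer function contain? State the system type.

Type 1

Factor s from the denominator: s^4 + 10s^3 + 36s^2 + 40s = s·(s^3 + 10s^2 + 36s + 40).
There is 1 pole at the origin, so the system is Type 1.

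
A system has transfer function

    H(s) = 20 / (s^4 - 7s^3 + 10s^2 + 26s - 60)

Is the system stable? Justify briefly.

The denominator s^4 - 7s^3 + 10s^2 + 26s - 60 factors as (s^2 - 6s + 10)(s + 2)(s - 3), giving poles at s = 3 ± j, -2, 3.
Since the pole(s) at s = 3 ± j, 3 lie in the right half-plane, the system is unstable.

unstable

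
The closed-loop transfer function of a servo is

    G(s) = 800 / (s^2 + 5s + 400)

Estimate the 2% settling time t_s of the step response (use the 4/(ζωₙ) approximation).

t_s ≈ 1.600 s

Comparing s^2 + 5s + 400 to s^2 + 2ζωₙs + ωₙ²: ωₙ = 20 rad/s and ζ = 5/(2·20) = 0.125.
ζωₙ = 5/2 = 2.5, so t_s ≈ 4/(ζωₙ) = 4/2.5 = 1.600 s.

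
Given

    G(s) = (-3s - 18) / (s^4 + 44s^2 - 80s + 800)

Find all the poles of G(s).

s = 2 + 4j, 2 - 4j, -2 + 6j, -2 - 6j

The poles are the roots of the denominator s^4 + 44s^2 - 80s + 800 = 0.
No real roots exist; factor into two real quadratics: (s^2 - 4s + 20)(s^2 + 4s + 40) = 0.
Each quadratic gives a conjugate pair via the quadratic formula.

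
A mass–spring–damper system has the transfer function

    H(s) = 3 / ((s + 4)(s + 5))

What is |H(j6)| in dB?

|H(j6)|_dB ≈ -25.5 dB

Substitute s = j6: numerator = 3, denominator = -16 + j54.
|H(j6)| = |3| / |-16 + j54| = 3 / 56.321 ≈ 0.05327.
In decibels: 20·log₁₀(0.05327) ≈ -25.5 dB.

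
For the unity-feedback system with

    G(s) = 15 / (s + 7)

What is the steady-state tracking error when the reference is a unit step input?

G(s) has no poles at the origin.
This is a Type 0 system. Kp = lim_{s→0} G(s) = 15/7.
e_ss = 1/(1 + Kp) = 1/(1 + 15/7) = 7/22 ≈ 0.3182.

e_ss = 0.3182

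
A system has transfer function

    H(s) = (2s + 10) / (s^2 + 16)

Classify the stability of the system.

marginally stable

The denominator s^2 + 16 factors as (s^2 + 16), giving poles at s = 4j, -4j.
Since the simple pole(s) at s = 4j, -4j lie on the jω-axis with none in the right half-plane, the system is marginally stable.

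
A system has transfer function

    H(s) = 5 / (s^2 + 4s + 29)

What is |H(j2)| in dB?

Substitute s = j2: numerator = 5, denominator = 25 + j8.
|H(j2)| = |5| / |25 + j8| = 5 / 26.249 ≈ 0.1905.
In decibels: 20·log₁₀(0.1905) ≈ -14.4 dB.

|H(j2)|_dB ≈ -14.4 dB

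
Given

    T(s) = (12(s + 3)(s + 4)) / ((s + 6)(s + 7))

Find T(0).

T(0) = 24/7 ≈ 3.429

At s = 0 each factor (s + a) contributes a and each (s^2 + bs + c) contributes c.
T(0) = 12·(3) · (4) / ((6) · (7)) = 144/42 = 24/7.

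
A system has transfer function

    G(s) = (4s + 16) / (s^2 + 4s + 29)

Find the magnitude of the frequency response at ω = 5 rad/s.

|G(j5)| ≈ 1.256

Substitute s = j5: numerator = 16 + j20, denominator = 4 + j20.
|G(j5)| = |16 + j20| / |4 + j20| = 25.612 / 20.396 ≈ 1.256.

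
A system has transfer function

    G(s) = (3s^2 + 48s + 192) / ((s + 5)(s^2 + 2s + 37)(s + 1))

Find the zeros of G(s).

Set the numerator to zero: 3s^2 + 48s + 192 = 0, i.e. 3·(s^2 + 16s + 64) = 0.
Factoring: (s + 8)^2 = 0.

s = -8, -8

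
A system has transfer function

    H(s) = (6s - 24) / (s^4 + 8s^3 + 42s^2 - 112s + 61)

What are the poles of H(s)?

The poles are the roots of the denominator s^4 + 8s^3 + 42s^2 - 112s + 61 = 0.
Trying s = 1: the polynomial evaluates to 0, so (s - 1) is a factor.
Dividing out leaves s^3 + 9s^2 + 51s - 61 = 0.
This factors further as (s^2 + 10s + 61)(s - 1) = 0.

s = -5 ± 6j, 1, 1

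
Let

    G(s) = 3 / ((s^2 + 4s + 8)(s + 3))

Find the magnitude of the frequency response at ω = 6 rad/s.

Substitute s = j6: numerator = 3, denominator = -228 - j96.
|G(j6)| = |3| / |-228 - j96| = 3 / 247.39 ≈ 0.01213.

|G(j6)| ≈ 0.01213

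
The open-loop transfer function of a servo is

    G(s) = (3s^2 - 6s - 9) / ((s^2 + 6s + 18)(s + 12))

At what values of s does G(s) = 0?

s = 3, -1

Set the numerator to zero: 3s^2 - 6s - 9 = 0, i.e. 3·(s^2 - 2s - 3) = 0.
Factoring: (s - 3)(s + 1) = 0.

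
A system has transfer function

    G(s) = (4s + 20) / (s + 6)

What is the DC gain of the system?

G(0) = 10/3 ≈ 3.333

Set s = 0: G(0) = (20) / (6) = 10/3.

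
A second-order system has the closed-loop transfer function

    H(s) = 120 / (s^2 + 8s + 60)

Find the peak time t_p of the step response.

t_p ≈ 0.4736 s

Comparing s^2 + 8s + 60 to s^2 + 2ζωₙs + ωₙ²: ωₙ = √60 ≈ 7.746 rad/s and ζ = 8/(2·√60) ≈ 0.5164.
ζωₙ = 8/2 = 4, so ω_d = ωₙ√(1−ζ²) = √(ωₙ² − (ζωₙ)²) = √(60 − 4²) = √44 ≈ 6.633 rad/s.
t_p = π/ω_d = π/6.633 ≈ 0.4736 s.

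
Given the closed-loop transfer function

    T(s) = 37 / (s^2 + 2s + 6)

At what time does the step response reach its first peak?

Comparing s^2 + 2s + 6 to s^2 + 2ζωₙs + ωₙ²: ωₙ = √6 ≈ 2.449 rad/s and ζ = 2/(2·√6) ≈ 0.4082.
ζωₙ = 2/2 = 1, so ω_d = ωₙ√(1−ζ²) = √(ωₙ² − (ζωₙ)²) = √(6 − 1²) = √5 ≈ 2.236 rad/s.
t_p = π/ω_d = π/2.236 ≈ 1.405 s.

t_p ≈ 1.405 s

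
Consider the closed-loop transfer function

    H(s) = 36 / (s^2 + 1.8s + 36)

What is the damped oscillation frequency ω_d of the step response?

ω_d ≈ 5.932 rad/s

Comparing s^2 + 1.8s + 36 to s^2 + 2ζωₙs + ωₙ²: ωₙ = 6 rad/s and ζ = 1.8/(2·6) = 0.15.
ζωₙ = 1.8/2 = 0.9, so ω_d = ωₙ√(1−ζ²) = √(ωₙ² − (ζωₙ)²) = √(36 − 0.9²) = √35.19 ≈ 5.932 rad/s.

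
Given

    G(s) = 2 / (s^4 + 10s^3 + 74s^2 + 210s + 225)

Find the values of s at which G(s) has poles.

The poles are the roots of the denominator s^4 + 10s^3 + 74s^2 + 210s + 225 = 0.
No real roots exist; factor into two real quadratics: (s^2 + 6s + 45)(s^2 + 4s + 5) = 0.
Each quadratic gives a conjugate pair via the quadratic formula.

s = -3 + 6j, -3 - 6j, -2 + j, -2 - j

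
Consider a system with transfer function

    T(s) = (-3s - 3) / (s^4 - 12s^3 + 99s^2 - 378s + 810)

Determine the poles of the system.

The poles are the roots of the denominator s^4 - 12s^3 + 99s^2 - 378s + 810 = 0.
No real roots exist; factor into two real quadratics: (s^2 - 6s + 18)(s^2 - 6s + 45) = 0.
Each quadratic gives a conjugate pair via the quadratic formula.

s = 3 ± 3j, 3 ± 6j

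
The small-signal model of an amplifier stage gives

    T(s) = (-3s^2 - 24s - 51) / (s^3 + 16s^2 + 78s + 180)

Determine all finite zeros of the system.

Set the numerator to zero: -3s^2 - 24s - 51 = 0, i.e. -3·(s^2 + 8s + 17) = 0.
Factoring: (s^2 + 8s + 17) = 0.

s = -4 + j, -4 - j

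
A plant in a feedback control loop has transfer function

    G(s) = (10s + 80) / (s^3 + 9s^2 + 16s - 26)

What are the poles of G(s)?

s = -5 ± j, 1

The poles are the roots of the denominator s^3 + 9s^2 + 16s - 26 = 0.
Trying s = 1: the polynomial evaluates to 0, so (s - 1) is a factor.
Dividing out leaves s^2 + 10s + 26 = 0.
The quadratic formula then gives s = -5 ± 1j.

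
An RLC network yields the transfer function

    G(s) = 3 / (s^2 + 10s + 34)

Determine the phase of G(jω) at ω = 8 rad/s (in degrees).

∠G(j8) ≈ -110.6°

At s = j8: numerator = 3, denominator = -30 + j80.
∠G = ∠num − ∠den = 0° − (110.56°) = -110.6°.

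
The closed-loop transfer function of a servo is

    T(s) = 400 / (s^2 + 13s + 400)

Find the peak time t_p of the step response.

t_p ≈ 0.1661 s

Comparing s^2 + 13s + 400 to s^2 + 2ζωₙs + ωₙ²: ωₙ = 20 rad/s and ζ = 13/(2·20) = 0.325.
ζωₙ = 13/2 = 6.5, so ω_d = ωₙ√(1−ζ²) = √(ωₙ² − (ζωₙ)²) = √(400 − 6.5²) = √357.75 ≈ 18.91 rad/s.
t_p = π/ω_d = π/18.91 ≈ 0.1661 s.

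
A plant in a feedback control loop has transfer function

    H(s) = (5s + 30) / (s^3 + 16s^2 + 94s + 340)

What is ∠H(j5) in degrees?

At s = j5: numerator = 30 + j25, denominator = -60 + j345.
∠H = ∠num − ∠den = 39.806° − (99.866°) = -60.06°.

∠H(j5) ≈ -60.06°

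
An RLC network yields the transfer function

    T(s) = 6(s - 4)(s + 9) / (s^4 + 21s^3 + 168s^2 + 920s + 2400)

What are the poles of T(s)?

s = -5, -12, -2 + 6j, -2 - 6j

The poles are the roots of the denominator s^4 + 21s^3 + 168s^2 + 920s + 2400 = 0.
Trying s = -5: the polynomial evaluates to 0, so (s + 5) is a factor.
Dividing out leaves s^3 + 16s^2 + 88s + 480 = 0.
This factors further as (s + 12)(s^2 + 4s + 40) = 0.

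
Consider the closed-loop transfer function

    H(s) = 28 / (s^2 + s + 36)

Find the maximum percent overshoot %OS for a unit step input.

%OS ≈ 76.9%

Comparing s^2 + s + 36 to s^2 + 2ζωₙs + ωₙ²: ωₙ = 6 rad/s and ζ = 1/(2·6) ≈ 0.08333.
%OS = 100·exp(−πζ/√(1−ζ²)) = 100·exp(−π·0.08333/√(1−0.08333²)) ≈ 76.9%.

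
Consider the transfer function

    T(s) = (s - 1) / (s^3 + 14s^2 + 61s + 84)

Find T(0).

T(0) = -1/84 ≈ -0.01190

Set s = 0: T(0) = (-1) / (84) = -1/84.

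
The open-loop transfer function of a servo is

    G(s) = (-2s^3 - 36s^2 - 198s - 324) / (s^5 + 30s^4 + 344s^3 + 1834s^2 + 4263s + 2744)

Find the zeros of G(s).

s = -6, -3, -9

Set the numerator to zero: -2s^3 - 36s^2 - 198s - 324 = 0, i.e. -2·(s^3 + 18s^2 + 99s + 162) = 0.
Factoring: (s + 6)(s + 3)(s + 9) = 0.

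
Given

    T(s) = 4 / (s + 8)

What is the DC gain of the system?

T(0) = 1/2 ≈ 0.5000

At s = 0 each factor (s + a) contributes a and each (s^2 + bs + c) contributes c.
T(0) = 4·1 / ((8)) = 4/8 = 1/2.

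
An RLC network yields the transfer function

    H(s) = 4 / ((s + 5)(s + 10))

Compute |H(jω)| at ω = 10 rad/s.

|H(j10)| ≈ 0.02530

Substitute s = j10: numerator = 4, denominator = -50 + j150.
|H(j10)| = |4| / |-50 + j150| = 4 / 158.11 ≈ 0.02530.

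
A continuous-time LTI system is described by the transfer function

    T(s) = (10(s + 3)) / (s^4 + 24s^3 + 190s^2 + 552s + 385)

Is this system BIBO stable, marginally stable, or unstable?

The denominator s^4 + 24s^3 + 190s^2 + 552s + 385 factors as (s + 11)(s + 1)(s + 5)(s + 7), giving poles at s = -11, -1, -5, -7.
Since all poles lie strictly in the left half-plane, the system is stable.

stable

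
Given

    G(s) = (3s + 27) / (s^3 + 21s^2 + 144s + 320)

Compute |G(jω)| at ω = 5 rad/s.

|G(j5)| ≈ 0.04908

Substitute s = j5: numerator = 27 + j15, denominator = -205 + j595.
|G(j5)| = |27 + j15| / |-205 + j595| = 30.887 / 629.33 ≈ 0.04908.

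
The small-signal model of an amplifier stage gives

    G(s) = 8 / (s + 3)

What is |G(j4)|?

|G(j4)| = 1.600

Substitute s = j4: numerator = 8, denominator = 3 + j4.
|G(j4)| = |8| / |3 + j4| = 8 / 5 = 1.600.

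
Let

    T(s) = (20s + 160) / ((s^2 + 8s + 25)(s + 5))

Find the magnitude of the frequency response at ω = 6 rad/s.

Substitute s = j6: numerator = 160 + j120, denominator = -343 + j174.
|T(j6)| = |160 + j120| / |-343 + j174| = 200 / 384.61 ≈ 0.5200.

|T(j6)| ≈ 0.5200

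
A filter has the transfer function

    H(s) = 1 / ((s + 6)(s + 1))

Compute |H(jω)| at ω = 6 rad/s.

|H(j6)| ≈ 0.01937

Substitute s = j6: numerator = 1, denominator = -30 + j42.
|H(j6)| = |1| / |-30 + j42| = 1 / 51.614 ≈ 0.01937.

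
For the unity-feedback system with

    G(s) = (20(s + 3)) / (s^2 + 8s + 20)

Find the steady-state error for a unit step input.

e_ss = 0.2500

G(s) has no poles at the origin.
This is a Type 0 system. Kp = lim_{s→0} G(s) = 60/20 = 3.
e_ss = 1/(1 + Kp) = 1/(1 + 3) = 1/4 ≈ 0.2500.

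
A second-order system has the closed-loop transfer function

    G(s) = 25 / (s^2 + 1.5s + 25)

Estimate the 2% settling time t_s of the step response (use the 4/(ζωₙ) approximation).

Comparing s^2 + 1.5s + 25 to s^2 + 2ζωₙs + ωₙ²: ωₙ = 5 rad/s and ζ = 1.5/(2·5) = 0.15.
ζωₙ = 1.5/2 = 0.75, so t_s ≈ 4/(ζωₙ) = 4/0.75 ≈ 5.333 s.

t_s ≈ 5.333 s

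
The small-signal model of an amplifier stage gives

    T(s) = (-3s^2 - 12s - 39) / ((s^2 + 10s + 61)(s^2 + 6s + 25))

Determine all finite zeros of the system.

s = -2 ± 3j

Set the numerator to zero: -3s^2 - 12s - 39 = 0, i.e. -3·(s^2 + 4s + 13) = 0.
Factoring: (s^2 + 4s + 13) = 0.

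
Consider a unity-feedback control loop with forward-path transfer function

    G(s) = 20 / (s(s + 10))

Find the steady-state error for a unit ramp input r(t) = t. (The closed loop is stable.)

e_ss = 0.5000

G(s) has one pole at the origin.
This is a Type 1 system. Kv = lim_{s→0} s·G(s) = 20/10 = 2.
e_ss = 1/Kv = 1/(2) = 1/2 ≈ 0.5000.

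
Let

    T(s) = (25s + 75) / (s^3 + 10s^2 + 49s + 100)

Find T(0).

Set s = 0: T(0) = (75) / (100) = 3/4.

T(0) = 3/4 ≈ 0.7500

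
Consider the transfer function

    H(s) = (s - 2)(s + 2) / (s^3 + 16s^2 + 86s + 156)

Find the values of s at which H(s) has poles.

The poles are the roots of the denominator s^3 + 16s^2 + 86s + 156 = 0.
Trying s = -6: the polynomial evaluates to 0, so (s + 6) is a factor.
Dividing out leaves s^2 + 10s + 26 = 0.
The quadratic formula then gives s = -5 ± 1j.

s = -5 + j, -5 - j, -6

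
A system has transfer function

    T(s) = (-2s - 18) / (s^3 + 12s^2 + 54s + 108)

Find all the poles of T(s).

The poles are the roots of the denominator s^3 + 12s^2 + 54s + 108 = 0.
Trying s = -6: the polynomial evaluates to 0, so (s + 6) is a factor.
Dividing out leaves s^2 + 6s + 18 = 0.
The quadratic formula then gives s = -3 ± 3j.

s = -3 ± 3j, -6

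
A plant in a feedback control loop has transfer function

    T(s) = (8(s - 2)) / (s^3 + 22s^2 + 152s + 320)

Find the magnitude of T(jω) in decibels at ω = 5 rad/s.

|T(j5)|_dB ≈ -23.9 dB

Substitute s = j5: numerator = -16 + j40, denominator = -230 + j635.
|T(j5)| = |-16 + j40| / |-230 + j635| = 43.081 / 675.37 ≈ 0.06379.
In decibels: 20·log₁₀(0.06379) ≈ -23.9 dB.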